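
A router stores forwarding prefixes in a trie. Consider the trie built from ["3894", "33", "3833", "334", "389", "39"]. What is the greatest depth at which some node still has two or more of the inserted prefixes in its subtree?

3

Look for the deepest trie node that still has at least two words in its subtree.
"389" and "3894" agree on "389" (3 characters) before diverging; nothing deeper is shared.
Longest shared-prefix length: 3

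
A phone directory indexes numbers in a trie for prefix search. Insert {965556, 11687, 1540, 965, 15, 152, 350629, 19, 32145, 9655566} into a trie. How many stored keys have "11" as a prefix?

Filter for entries beginning with "11":
Words under "11": 11687
Count: 1

1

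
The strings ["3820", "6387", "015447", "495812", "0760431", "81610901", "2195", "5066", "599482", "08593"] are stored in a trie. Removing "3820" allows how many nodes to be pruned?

4

A node on "3820"'s path can go only if nothing else ends at it or branches off below it.
No other word shares any prefix with "3820", so all 4 of its nodes go.
Nodes removed: 4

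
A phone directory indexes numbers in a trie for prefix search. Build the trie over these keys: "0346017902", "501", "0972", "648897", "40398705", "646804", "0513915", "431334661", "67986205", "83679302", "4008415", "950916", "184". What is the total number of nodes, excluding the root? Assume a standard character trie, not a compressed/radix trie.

Insert word by word; a character creates a node only if that edge doesn't already exist:
  "0346017902" → 10 new (0, 3, 4, 6, 0, 1, 7, 9, 0, 2)
  "501" → 3 new (5, 0, 1)
  "0972" → prefix "0" already present; 3 new (9, 7, 2)
  "648897" → 6 new (6, 4, 8, 8, 9, 7)
  "40398705" → 8 new (4, 0, 3, 9, 8, 7, 0, 5)
  "646804" → prefix "64" already present; 4 new (6, 8, 0, 4)
  "0513915" → prefix "0" already present; 6 new (5, 1, 3, 9, 1, 5)
  "431334661" → prefix "4" already present; 8 new (3, 1, 3, 3, 4, 6, 6, 1)
  "67986205" → prefix "6" already present; 7 new (7, 9, 8, 6, 2, 0, 5)
  "83679302" → 8 new (8, 3, 6, 7, 9, 3, 0, 2)
  "4008415" → prefix "40" already present; 5 new (0, 8, 4, 1, 5)
  "950916" → 6 new (9, 5, 0, 9, 1, 6)
  "184" → 3 new (1, 8, 4)
Total nodes = 10 + 3 + 3 + 6 + 8 + 4 + 6 + 8 + 7 + 8 + 5 + 6 + 3 = 77

77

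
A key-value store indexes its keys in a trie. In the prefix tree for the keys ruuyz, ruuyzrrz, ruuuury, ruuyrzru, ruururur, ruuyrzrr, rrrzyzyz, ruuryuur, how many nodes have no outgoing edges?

Leaves are exactly the stored words that no other stored word extends.
Those words: "rrrzyzyz", "ruururur", "ruuryuur", "ruuuury", "ruuyrzrr", "ruuyrzru", "ruuyzrrz"
Leaf count: 7

7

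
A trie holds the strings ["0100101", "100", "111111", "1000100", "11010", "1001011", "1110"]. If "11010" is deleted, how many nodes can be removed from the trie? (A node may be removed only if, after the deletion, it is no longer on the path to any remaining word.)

3

Walk "11010" from the leaf back toward the root, removing each node that no remaining word uses.
The suffix "010" (3 nodes) is used only by "11010"; the node for "11" still has the child "1", so pruning stops there.
Nodes removed: 3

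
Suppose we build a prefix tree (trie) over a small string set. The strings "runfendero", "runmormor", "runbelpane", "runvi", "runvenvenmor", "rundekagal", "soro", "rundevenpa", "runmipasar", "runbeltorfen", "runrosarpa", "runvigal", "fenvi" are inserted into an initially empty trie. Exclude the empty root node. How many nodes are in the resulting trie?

76

Trace insertions, counting only characters that open a new branch:
  "runfendero" → 10 new (r, u, n, f, e, n, d, e, r, o)
  "runmormor" → prefix "run" already present; 6 new (m, o, r, m, o, r)
  "runbelpane" → prefix "run" already present; 7 new (b, e, l, p, a, n, e)
  "runvi" → prefix "run" already present; 2 new (v, i)
  "runvenvenmor" → prefix "runv" already present; 8 new (e, n, v, e, n, m, o, r)
  "rundekagal" → prefix "run" already present; 7 new (d, e, k, a, g, a, l)
  "soro" → 4 new (s, o, r, o)
  "rundevenpa" → prefix "runde" already present; 5 new (v, e, n, p, a)
  "runmipasar" → prefix "runm" already present; 6 new (i, p, a, s, a, r)
  "runbeltorfen" → prefix "runbel" already present; 6 new (t, o, r, f, e, n)
  "runrosarpa" → prefix "run" already present; 7 new (r, o, s, a, r, p, a)
  "runvigal" → prefix "runvi" already present; 3 new (g, a, l)
  "fenvi" → 5 new (f, e, n, v, i)
Total nodes = 10 + 6 + 7 + 2 + 8 + 7 + 4 + 5 + 6 + 6 + 7 + 3 + 5 = 76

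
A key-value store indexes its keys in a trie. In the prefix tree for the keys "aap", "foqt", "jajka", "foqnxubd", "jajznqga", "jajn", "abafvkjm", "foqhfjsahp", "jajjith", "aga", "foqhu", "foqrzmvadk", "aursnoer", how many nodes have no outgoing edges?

13

A leaf is a node with no children — equivalently, the end of a word that is not a proper prefix of any other stored word.
Those words: "aap", "abafvkjm", "aga", "aursnoer", "foqhfjsahp", "foqhu", "foqnxubd", "foqrzmvadk", "foqt", "jajjith", "jajka", "jajn", "jajznqga"
Leaf count: 13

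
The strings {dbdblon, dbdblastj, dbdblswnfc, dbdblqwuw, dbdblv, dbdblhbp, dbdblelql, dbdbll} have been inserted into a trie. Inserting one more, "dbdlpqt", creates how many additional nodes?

The longest prefix of "dbdlpqt" already in the trie is "dbd" (length 3).
Each of the 4 remaining characters creates one node.

4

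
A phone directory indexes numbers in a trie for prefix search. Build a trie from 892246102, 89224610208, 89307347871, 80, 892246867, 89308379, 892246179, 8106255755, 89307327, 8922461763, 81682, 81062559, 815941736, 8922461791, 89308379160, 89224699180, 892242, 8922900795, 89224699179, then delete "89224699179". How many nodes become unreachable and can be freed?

Walk "89224699179" from the leaf back toward the root, removing each node that no remaining word uses.
The suffix "79" (2 nodes) is used only by "89224699179"; the node for "892246991" still has the child "8", so pruning stops there.
Nodes removed: 2

2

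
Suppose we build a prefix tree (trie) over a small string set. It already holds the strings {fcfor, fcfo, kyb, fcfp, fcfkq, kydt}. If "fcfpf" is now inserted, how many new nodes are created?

"fcfp" is already a path in the trie; the remaining "f" must be added.
So 5 − 4 = 1 new nodes.

1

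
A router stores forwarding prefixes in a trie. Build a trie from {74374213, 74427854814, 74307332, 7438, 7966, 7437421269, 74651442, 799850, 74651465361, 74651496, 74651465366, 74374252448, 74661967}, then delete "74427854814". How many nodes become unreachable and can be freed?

Walk "74427854814" from the leaf back toward the root, removing each node that no remaining word uses.
The suffix "427854814" (9 nodes) is used only by "74427854814"; the node for "74" still has the child "3", so pruning stops there.
Nodes removed: 9

9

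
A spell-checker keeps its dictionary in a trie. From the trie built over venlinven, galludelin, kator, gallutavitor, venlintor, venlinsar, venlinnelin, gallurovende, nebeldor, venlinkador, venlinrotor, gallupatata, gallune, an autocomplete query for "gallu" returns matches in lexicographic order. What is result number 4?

gallurovende

Words with prefix "gallu", in lexicographic order: "galludelin", "gallune", "gallupatata", "gallurovende", "gallutavitor"
Position 4: gallurovende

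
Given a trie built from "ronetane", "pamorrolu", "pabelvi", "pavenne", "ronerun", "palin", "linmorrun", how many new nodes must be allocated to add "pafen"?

3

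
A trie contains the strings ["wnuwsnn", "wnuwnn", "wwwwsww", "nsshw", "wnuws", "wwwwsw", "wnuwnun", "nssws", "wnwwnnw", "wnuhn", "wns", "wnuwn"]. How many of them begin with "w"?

Filter for entries beginning with "w":
Words under "w": wns, wnuhn, wnuwn, wnuwnn, wnuwnun, wnuws, wnuwsnn, wnwwnnw, wwwwsw, wwwwsww
Count: 10

10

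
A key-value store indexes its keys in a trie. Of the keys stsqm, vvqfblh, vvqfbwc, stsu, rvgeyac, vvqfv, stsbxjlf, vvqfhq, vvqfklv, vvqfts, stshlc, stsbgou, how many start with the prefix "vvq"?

Filter for entries beginning with "vvq":
Matches: "vvqfblh", "vvqfbwc", "vvqfhq", "vvqfklv", "vvqfts", "vvqfv"
Count: 6

6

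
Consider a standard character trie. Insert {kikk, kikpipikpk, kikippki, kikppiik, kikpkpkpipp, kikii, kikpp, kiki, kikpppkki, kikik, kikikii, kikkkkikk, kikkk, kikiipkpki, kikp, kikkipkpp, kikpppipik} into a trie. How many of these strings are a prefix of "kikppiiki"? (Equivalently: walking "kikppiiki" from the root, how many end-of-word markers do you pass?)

Walk "kikppiiki" from the root; an end-of-word marker is hit whenever a stored word is a prefix of "kikppiiki".
Prefixes of the query that are stored words: "kikp", "kikpp", "kikppiik"
Count: 3

3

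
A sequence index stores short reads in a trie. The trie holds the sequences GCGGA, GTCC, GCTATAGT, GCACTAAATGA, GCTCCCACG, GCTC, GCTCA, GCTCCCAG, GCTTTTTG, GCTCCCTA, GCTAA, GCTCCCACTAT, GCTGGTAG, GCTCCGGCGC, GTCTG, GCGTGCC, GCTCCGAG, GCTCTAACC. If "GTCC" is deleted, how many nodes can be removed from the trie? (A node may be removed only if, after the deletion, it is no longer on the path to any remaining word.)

1

After clearing the end-marker at "GTCC", prune upward until reaching a node still needed by another word.
The suffix "C" (1 node) is used only by "GTCC"; the node for "GTC" still has the child "T", so pruning stops there.
Nodes removed: 1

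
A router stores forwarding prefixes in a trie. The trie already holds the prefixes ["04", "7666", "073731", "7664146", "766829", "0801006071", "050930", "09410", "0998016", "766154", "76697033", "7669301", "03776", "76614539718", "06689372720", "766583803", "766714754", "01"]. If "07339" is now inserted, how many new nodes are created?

2

Walking "07339" from the root, the first 3 characters ("073") follow existing edges; "3" is the first miss.
New nodes needed: |"07339"| − 3 = 5 − 3 = 2.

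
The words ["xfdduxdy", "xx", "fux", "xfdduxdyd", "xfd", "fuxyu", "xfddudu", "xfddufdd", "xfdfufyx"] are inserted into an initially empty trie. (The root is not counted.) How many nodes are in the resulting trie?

Count nodes per top-level branch (shared prefixes stored once):
  'f'-branch (fux, fuxyu): 5 nodes
  'x'-branch (xfd, xfddudu, xfddufdd, xfdduxdy, xfdduxdyd, xfdfufyx, xx): 20 nodes
Sum: 25

25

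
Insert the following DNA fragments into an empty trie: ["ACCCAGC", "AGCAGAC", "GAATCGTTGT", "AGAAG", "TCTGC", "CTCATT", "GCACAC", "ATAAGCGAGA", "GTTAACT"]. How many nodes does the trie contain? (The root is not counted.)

57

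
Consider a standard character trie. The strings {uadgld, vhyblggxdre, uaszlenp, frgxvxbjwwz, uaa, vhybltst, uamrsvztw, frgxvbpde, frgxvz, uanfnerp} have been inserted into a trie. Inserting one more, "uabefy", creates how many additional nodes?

4

The longest prefix of "uabefy" already in the trie is "ua" (length 2).
Each of the 4 remaining characters creates one node.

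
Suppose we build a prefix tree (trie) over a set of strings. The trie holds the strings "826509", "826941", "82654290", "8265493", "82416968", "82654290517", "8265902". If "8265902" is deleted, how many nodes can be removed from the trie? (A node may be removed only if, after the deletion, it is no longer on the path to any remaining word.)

3

A node on "8265902"'s path can go only if nothing else ends at it or branches off below it.
The suffix "902" (3 nodes) is used only by "8265902"; the node for "8265" still has the child "0", so pruning stops there.
Nodes removed: 3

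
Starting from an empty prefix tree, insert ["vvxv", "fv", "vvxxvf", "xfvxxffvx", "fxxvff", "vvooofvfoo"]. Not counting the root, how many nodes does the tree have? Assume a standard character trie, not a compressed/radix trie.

31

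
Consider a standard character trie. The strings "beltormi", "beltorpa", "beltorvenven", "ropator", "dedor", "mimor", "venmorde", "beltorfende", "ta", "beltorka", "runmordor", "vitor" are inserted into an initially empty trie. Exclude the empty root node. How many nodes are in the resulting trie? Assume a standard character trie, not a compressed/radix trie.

62

For each word, the new-node count is its length minus the longest prefix already in the trie:
  "beltormi" → 8 new (b, e, l, t, o, r, m, i)
  "beltorpa" → prefix "beltor" already present; 2 new (p, a)
  "beltorvenven" → prefix "beltor" already present; 6 new (v, e, n, v, e, n)
  "ropator" → 7 new (r, o, p, a, t, o, r)
  "dedor" → 5 new (d, e, d, o, r)
  "mimor" → 5 new (m, i, m, o, r)
  "venmorde" → 8 new (v, e, n, m, o, r, d, e)
  "beltorfende" → prefix "beltor" already present; 5 new (f, e, n, d, e)
  "ta" → 2 new (t, a)
  "beltorka" → prefix "beltor" already present; 2 new (k, a)
  "runmordor" → prefix "r" already present; 8 new (u, n, m, o, r, d, o, r)
  "vitor" → prefix "v" already present; 4 new (i, t, o, r)
Total nodes = 8 + 2 + 6 + 7 + 5 + 5 + 8 + 5 + 2 + 2 + 8 + 4 = 62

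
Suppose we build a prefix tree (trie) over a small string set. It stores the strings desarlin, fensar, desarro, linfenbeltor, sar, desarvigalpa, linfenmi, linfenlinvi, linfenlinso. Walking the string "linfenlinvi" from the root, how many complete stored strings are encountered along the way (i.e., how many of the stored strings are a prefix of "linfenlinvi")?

Check each prefix of "linfenlinvi" against the stored set — each match is an end-marker on the path.
Prefixes of the query that are stored words: "linfenlinvi"
Count: 1

1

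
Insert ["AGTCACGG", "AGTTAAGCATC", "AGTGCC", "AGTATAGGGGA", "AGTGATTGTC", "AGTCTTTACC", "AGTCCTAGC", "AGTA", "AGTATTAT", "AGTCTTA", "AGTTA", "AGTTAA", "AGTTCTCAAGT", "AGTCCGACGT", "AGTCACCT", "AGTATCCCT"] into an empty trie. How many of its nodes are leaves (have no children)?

Leaves are exactly the stored words that no other stored word extends.
Those words: "AGTATAGGGGA", "AGTATCCCT", "AGTATTAT", "AGTCACCT", "AGTCACGG", "AGTCCGACGT", "AGTCCTAGC", "AGTCTTA", "AGTCTTTACC", "AGTGATTGTC", "AGTGCC", "AGTTAAGCATC", "AGTTCTCAAGT"
Leaf count: 13

13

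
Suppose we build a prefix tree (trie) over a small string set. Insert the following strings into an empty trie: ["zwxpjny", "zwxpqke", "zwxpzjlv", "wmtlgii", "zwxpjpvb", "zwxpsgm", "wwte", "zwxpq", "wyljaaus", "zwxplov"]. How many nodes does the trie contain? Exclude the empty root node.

40

Trie structure (* marks end of a word):
(root)
├─ w
│  ├─ m
│  │  └─ t
│  │     └─ l
│  │        └─ g
│  │           └─ i
│  │              └─ i *
│  ├─ w
│  │  └─ t
│  │     └─ e *
│  └─ y
│     └─ l
│        └─ j
│           └─ a
│              └─ a
│                 └─ u
│                    └─ s *
└─ z
   └─ w
      └─ x
         └─ p
            ├─ j
            │  ├─ n
            │  │  └─ y *
            │  └─ p
            │     └─ v
            │        └─ b *
            ├─ l
            │  └─ o
            │     └─ v *
            ├─ q *
            │  └─ k
            │     └─ e *
            ├─ s
            │  └─ g
            │     └─ m *
            └─ z
               └─ j
                  └─ l
                     └─ v *
Counting every labelled node above: 40.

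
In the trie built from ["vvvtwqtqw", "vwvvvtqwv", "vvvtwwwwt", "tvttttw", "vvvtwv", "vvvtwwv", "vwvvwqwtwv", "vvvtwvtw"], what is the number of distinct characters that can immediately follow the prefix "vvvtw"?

The children of the "vvvtw" node are the distinct next characters among strings starting with "vvvtw".
Characters that immediately follow "vvvtw" among the stored strings: {q, v, w}.
That node has 3 child edges.

3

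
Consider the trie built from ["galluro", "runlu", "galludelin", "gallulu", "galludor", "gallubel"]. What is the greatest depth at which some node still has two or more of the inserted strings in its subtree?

6

Equivalently: take the maximum, over all pairs, of their longest common prefix length.
"galludelin" and "galludor" agree on "gallud" (6 characters) before diverging; nothing deeper is shared.
Longest shared-prefix length: 6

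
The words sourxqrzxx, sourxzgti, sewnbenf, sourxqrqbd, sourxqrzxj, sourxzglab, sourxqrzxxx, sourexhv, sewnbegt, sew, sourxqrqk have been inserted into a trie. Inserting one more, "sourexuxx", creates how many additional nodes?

3

Walking "sourexuxx" from the root, the first 6 characters ("sourex") follow existing edges; "u" is the first miss.
New nodes needed: |"sourexuxx"| − 6 = 9 − 6 = 3.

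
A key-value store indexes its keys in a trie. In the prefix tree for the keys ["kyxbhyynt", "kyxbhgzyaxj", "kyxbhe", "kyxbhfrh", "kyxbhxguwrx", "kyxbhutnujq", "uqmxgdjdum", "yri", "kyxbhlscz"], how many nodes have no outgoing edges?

9

A leaf is a node with no children — equivalently, the end of a word that is not a proper prefix of any other stored word.
Those words: "kyxbhe", "kyxbhfrh", "kyxbhgzyaxj", "kyxbhlscz", "kyxbhutnujq", "kyxbhxguwrx", "kyxbhyynt", "uqmxgdjdum", "yri"
Leaf count: 9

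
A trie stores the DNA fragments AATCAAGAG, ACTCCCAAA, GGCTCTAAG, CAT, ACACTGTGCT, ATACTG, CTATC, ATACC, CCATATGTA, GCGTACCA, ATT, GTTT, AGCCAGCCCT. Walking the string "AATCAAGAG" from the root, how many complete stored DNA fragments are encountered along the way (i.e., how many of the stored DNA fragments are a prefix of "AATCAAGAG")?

1

Walk "AATCAAGAG" from the root; an end-of-word marker is hit whenever a stored word is a prefix of "AATCAAGAG".
Prefixes of the query that are stored words: "AATCAAGAG"
Count: 1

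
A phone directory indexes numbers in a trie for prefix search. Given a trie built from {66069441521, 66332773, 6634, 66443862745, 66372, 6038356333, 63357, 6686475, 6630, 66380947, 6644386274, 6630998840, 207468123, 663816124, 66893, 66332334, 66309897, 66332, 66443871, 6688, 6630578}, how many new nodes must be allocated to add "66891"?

1

The longest prefix of "66891" already in the trie is "6689" (length 4).
New nodes needed: |"66891"| − 4 = 5 − 4 = 1.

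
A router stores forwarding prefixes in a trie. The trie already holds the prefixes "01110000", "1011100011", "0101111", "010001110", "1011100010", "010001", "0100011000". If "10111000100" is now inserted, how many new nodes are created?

1

Walking "10111000100" from the root, the first 10 characters ("1011100010") follow existing edges; "0" is the first miss.
So 11 − 10 = 1 new nodes.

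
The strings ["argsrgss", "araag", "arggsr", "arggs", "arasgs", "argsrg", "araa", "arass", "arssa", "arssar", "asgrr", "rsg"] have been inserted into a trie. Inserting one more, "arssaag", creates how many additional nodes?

2

Walking "arssaag" from the root, the first 5 characters ("arssa") follow existing edges; "a" is the first miss.
New nodes needed: |"arssaag"| − 5 = 7 − 5 = 2.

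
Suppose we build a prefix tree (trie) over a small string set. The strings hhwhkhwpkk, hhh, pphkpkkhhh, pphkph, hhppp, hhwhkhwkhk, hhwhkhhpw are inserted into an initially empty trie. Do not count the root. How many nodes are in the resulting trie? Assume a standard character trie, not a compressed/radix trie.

31

For each word, the new-node count is its length minus the longest prefix already in the trie:
  "hhwhkhwpkk" → 10 new (h, h, w, h, k, h, w, p, k, k)
  "hhh" → prefix "hh" already present; 1 new (h)
  "pphkpkkhhh" → 10 new (p, p, h, k, p, k, k, h, h, h)
  "pphkph" → prefix "pphkp" already present; 1 new (h)
  "hhppp" → prefix "hh" already present; 3 new (p, p, p)
  "hhwhkhwkhk" → prefix "hhwhkhw" already present; 3 new (k, h, k)
  "hhwhkhhpw" → prefix "hhwhkh" already present; 3 new (h, p, w)
Total nodes = 10 + 1 + 10 + 1 + 3 + 3 + 3 = 31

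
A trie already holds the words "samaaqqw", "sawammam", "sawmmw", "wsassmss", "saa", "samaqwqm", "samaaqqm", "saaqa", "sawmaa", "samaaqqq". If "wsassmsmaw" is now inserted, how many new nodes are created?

3

Walking "wsassmsmaw" from the root, the first 7 characters ("wsassms") follow existing edges; "m" is the first miss.
New nodes needed: |"wsassmsmaw"| − 7 = 10 − 7 = 3.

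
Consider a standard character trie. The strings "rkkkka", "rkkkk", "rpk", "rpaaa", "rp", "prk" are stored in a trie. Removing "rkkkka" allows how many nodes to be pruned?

1

Walk "rkkkka" from the leaf back toward the root, removing each node that no remaining word uses.
The suffix "a" (1 node) is used only by "rkkkka"; "rkkkk" is itself a stored word, so pruning stops there.
Nodes removed: 1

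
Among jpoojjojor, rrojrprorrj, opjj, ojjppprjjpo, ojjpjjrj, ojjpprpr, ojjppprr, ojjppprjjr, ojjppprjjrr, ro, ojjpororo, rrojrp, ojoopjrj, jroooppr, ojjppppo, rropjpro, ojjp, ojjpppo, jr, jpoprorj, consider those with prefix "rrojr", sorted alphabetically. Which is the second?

DFS of the "rrojr" subtree visits, in order: "rrojrp", "rrojrprorrj"
Position 2: rrojrprorrj

rrojrprorrj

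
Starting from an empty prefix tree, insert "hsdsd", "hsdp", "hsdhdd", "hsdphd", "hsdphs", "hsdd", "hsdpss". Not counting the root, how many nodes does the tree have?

Insert word by word; a character creates a node only if that edge doesn't already exist:
  "hsdsd" → 5 new (h, s, d, s, d)
  "hsdp" → prefix "hsd" already present; 1 new (p)
  "hsdhdd" → prefix "hsd" already present; 3 new (h, d, d)
  "hsdphd" → prefix "hsdp" already present; 2 new (h, d)
  "hsdphs" → prefix "hsdph" already present; 1 new (s)
  "hsdd" → prefix "hsd" already present; 1 new (d)
  "hsdpss" → prefix "hsdp" already present; 2 new (s, s)
Total nodes = 5 + 1 + 3 + 2 + 1 + 1 + 2 = 15

15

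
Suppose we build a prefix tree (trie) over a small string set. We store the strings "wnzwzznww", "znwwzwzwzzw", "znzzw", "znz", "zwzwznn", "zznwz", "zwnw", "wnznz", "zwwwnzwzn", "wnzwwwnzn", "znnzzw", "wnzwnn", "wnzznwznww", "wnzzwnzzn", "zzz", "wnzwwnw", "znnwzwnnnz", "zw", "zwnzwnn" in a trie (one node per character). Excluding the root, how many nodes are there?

81

For each word, the new-node count is its length minus the longest prefix already in the trie:
  "wnzwzznww" → 9 new (w, n, z, w, z, z, n, w, w)
  "znwwzwzwzzw" → 11 new (z, n, w, w, z, w, z, w, z, z, w)
  "znzzw" → prefix "zn" already present; 3 new (z, z, w)
  "znz" → prefix "znz" already present; 0 new (none)
  "zwzwznn" → prefix "z" already present; 6 new (w, z, w, z, n, n)
  "zznwz" → prefix "z" already present; 4 new (z, n, w, z)
  "zwnw" → prefix "zw" already present; 2 new (n, w)
  "wnznz" → prefix "wnz" already present; 2 new (n, z)
  "zwwwnzwzn" → prefix "zw" already present; 7 new (w, w, n, z, w, z, n)
  "wnzwwwnzn" → prefix "wnzw" already present; 5 new (w, w, n, z, n)
  "znnzzw" → prefix "zn" already present; 4 new (n, z, z, w)
  "wnzwnn" → prefix "wnzw" already present; 2 new (n, n)
  "wnzznwznww" → prefix "wnz" already present; 7 new (z, n, w, z, n, w, w)
  "wnzzwnzzn" → prefix "wnzz" already present; 5 new (w, n, z, z, n)
  "zzz" → prefix "zz" already present; 1 new (z)
  "wnzwwnw" → prefix "wnzww" already present; 2 new (n, w)
  "znnwzwnnnz" → prefix "znn" already present; 7 new (w, z, w, n, n, n, z)
  "zw" → prefix "zw" already present; 0 new (none)
  "zwnzwnn" → prefix "zwn" already present; 4 new (z, w, n, n)
Total nodes = 9 + 11 + 3 + 0 + 6 + 4 + 2 + 2 + 7 + 5 + 4 + 2 + 7 + 5 + 1 + 2 + 7 + 0 + 4 = 81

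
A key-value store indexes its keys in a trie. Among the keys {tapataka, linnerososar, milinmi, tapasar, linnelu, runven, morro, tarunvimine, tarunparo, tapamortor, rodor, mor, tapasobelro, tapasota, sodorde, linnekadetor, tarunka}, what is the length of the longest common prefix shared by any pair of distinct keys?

Equivalently: take the maximum, over all pairs, of their longest common prefix length.
e.g. "tapasobelro" and "tapasota" share the prefix "tapaso" of length 6; no pair shares a longer one.
Longest shared-prefix length: 6

6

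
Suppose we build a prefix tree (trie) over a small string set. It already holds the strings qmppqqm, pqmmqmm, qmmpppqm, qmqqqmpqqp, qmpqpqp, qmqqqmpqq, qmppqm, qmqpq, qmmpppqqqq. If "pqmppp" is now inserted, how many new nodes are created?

"pqm" is already a path in the trie; the remaining "ppp" must be added.
Each of the 3 remaining characters creates one node.

3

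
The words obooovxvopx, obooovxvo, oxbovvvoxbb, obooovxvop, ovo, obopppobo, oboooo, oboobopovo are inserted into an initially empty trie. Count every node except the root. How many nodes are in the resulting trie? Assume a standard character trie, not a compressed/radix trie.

36

Count nodes per top-level branch (shared prefixes stored once):
  'o'-branch (oboobopovo, oboooo, obooovxvo, obooovxvop, obooovxvopx, obopppobo, ovo, oxbovvvoxbb): 36 nodes
Sum: 36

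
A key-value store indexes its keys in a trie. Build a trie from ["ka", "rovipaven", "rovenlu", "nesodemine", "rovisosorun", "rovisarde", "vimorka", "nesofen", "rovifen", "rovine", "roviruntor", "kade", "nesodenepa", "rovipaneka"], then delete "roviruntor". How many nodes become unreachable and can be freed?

Walk "roviruntor" from the leaf back toward the root, removing each node that no remaining word uses.
The suffix "runtor" (6 nodes) is used only by "roviruntor"; the node for "rovi" still has the child "p", so pruning stops there.
Nodes removed: 6

6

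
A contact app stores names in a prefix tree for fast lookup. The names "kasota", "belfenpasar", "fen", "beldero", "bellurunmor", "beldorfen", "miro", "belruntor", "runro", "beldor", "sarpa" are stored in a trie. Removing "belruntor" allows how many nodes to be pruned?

6

Walk "belruntor" from the leaf back toward the root, removing each node that no remaining word uses.
The suffix "runtor" (6 nodes) is used only by "belruntor"; the node for "bel" still has the child "f", so pruning stops there.
Nodes removed: 6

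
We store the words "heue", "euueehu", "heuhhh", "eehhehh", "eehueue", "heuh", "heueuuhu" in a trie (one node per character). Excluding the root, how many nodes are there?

Insert word by word; a character creates a node only if that edge doesn't already exist:
  "heue" → 4 new (h, e, u, e)
  "euueehu" → 7 new (e, u, u, e, e, h, u)
  "heuhhh" → prefix "heu" already present; 3 new (h, h, h)
  "eehhehh" → prefix "e" already present; 6 new (e, h, h, e, h, h)
  "eehueue" → prefix "eeh" already present; 4 new (u, e, u, e)
  "heuh" → prefix "heuh" already present; 0 new (none)
  "heueuuhu" → prefix "heue" already present; 4 new (u, u, h, u)
Total nodes = 4 + 7 + 3 + 6 + 4 + 0 + 4 = 28

28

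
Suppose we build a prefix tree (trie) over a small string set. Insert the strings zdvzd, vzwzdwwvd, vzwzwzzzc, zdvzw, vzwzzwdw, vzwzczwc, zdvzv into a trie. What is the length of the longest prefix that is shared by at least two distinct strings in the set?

The deepest shared node is where two words last agree before diverging.
e.g. "vzwzczwc" and "vzwzdwwvd" share the prefix "vzwz" of length 4; no pair shares a longer one.
Longest shared-prefix length: 4

4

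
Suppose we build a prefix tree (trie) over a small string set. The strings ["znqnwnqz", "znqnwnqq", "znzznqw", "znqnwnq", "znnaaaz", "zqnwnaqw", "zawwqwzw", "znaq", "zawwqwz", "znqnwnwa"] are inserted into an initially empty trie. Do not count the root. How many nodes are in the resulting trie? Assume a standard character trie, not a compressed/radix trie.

Insert word by word; a character creates a node only if that edge doesn't already exist:
  "znqnwnqz" → 8 new (z, n, q, n, w, n, q, z)
  "znqnwnqq" → prefix "znqnwnq" already present; 1 new (q)
  "znzznqw" → prefix "zn" already present; 5 new (z, z, n, q, w)
  "znqnwnq" → prefix "znqnwnq" already present; 0 new (none)
  "znnaaaz" → prefix "zn" already present; 5 new (n, a, a, a, z)
  "zqnwnaqw" → prefix "z" already present; 7 new (q, n, w, n, a, q, w)
  "zawwqwzw" → prefix "z" already present; 7 new (a, w, w, q, w, z, w)
  "znaq" → prefix "zn" already present; 2 new (a, q)
  "zawwqwz" → prefix "zawwqwz" already present; 0 new (none)
  "znqnwnwa" → prefix "znqnwn" already present; 2 new (w, a)
Total nodes = 8 + 1 + 5 + 0 + 5 + 7 + 7 + 2 + 0 + 2 = 37

37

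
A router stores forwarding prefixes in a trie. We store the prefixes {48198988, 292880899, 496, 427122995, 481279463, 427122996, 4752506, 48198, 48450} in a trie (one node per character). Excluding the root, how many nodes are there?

Insert word by word; a character creates a node only if that edge doesn't already exist:
  "48198988" → 8 new (4, 8, 1, 9, 8, 9, 8, 8)
  "292880899" → 9 new (2, 9, 2, 8, 8, 0, 8, 9, 9)
  "496" → prefix "4" already present; 2 new (9, 6)
  "427122995" → prefix "4" already present; 8 new (2, 7, 1, 2, 2, 9, 9, 5)
  "481279463" → prefix "481" already present; 6 new (2, 7, 9, 4, 6, 3)
  "427122996" → prefix "42712299" already present; 1 new (6)
  "4752506" → prefix "4" already present; 6 new (7, 5, 2, 5, 0, 6)
  "48198" → prefix "48198" already present; 0 new (none)
  "48450" → prefix "48" already present; 3 new (4, 5, 0)
Total nodes = 8 + 9 + 2 + 8 + 6 + 1 + 6 + 0 + 3 = 43

43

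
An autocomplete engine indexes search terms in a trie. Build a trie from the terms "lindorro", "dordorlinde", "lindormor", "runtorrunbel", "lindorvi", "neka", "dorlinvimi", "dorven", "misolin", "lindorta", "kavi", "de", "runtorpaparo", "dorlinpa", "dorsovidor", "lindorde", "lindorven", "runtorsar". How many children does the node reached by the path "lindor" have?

5

The children of the "lindor" node are the distinct next characters among strings starting with "lindor".
Distinct next characters after "lindor": d, m, r, t, v.
That node has 5 child edges.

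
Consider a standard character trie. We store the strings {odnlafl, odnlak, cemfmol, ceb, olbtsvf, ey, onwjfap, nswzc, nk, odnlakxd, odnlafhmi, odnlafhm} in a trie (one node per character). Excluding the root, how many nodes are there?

41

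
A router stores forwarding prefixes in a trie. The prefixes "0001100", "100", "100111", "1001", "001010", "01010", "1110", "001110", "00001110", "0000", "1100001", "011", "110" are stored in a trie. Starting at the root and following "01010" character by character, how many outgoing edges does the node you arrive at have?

Walk "01010" from the root, arriving at one node.
No stored string extends past "01010".
That node has 0 child edges.

0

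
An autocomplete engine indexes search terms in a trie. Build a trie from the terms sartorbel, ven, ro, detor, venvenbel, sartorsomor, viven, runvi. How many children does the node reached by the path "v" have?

2

The children of the "v" node are the distinct next characters among strings starting with "v".
Distinct next characters after "v": e, i.
That node has 2 child edges.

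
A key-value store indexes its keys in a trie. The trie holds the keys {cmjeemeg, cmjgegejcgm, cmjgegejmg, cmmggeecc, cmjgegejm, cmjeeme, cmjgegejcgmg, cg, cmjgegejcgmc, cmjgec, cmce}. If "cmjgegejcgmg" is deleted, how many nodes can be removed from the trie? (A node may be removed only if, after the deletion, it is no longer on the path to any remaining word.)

A node on "cmjgegejcgmg"'s path can go only if nothing else ends at it or branches off below it.
The suffix "g" (1 node) is used only by "cmjgegejcgmg"; the node for "cmjgegejcgm" still has the child "c", so pruning stops there.
Nodes removed: 1

1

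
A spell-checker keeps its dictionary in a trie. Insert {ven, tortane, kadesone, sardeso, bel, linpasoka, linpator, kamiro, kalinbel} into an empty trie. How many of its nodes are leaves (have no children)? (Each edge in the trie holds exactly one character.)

9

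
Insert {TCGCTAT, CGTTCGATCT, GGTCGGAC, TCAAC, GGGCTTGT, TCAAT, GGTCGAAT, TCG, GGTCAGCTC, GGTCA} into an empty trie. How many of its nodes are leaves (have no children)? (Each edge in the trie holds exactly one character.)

8

A leaf is a node with no children — equivalently, the end of a word that is not a proper prefix of any other stored word.
Those words: "CGTTCGATCT", "GGGCTTGT", "GGTCAGCTC", "GGTCGAAT", "GGTCGGAC", "TCAAC", "TCAAT", "TCGCTAT"
Leaf count: 8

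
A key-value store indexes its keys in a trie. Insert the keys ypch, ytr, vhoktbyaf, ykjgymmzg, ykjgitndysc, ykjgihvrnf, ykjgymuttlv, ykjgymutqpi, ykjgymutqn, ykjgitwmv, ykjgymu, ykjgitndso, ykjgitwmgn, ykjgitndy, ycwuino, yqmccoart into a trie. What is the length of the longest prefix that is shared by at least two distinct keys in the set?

Look for the deepest trie node that still has at least two words in its subtree.
e.g. "ykjgitndy" and "ykjgitndysc" share the prefix "ykjgitndy" of length 9; no pair shares a longer one.
Longest shared-prefix length: 9

9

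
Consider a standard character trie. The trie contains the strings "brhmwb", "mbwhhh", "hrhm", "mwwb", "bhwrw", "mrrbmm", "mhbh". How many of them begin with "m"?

4

Traverse to the node for "m", then collect every word in that subtree.
Words under "m": mbwhhh, mhbh, mrrbmm, mwwb
Count: 4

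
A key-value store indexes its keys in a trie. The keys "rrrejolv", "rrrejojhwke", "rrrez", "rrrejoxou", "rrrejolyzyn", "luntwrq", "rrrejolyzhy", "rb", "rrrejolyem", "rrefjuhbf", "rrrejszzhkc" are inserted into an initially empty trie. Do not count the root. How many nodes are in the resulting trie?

46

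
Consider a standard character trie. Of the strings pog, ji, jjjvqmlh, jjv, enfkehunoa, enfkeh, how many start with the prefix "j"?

3

Traverse to the node for "j", then collect every word in that subtree.
Matches: "ji", "jjjvqmlh", "jjv"
Count: 3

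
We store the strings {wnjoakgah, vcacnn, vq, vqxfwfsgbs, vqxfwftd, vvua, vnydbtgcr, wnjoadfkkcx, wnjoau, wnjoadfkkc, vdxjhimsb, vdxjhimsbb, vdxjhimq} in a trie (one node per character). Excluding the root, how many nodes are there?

Trace insertions, counting only characters that open a new branch:
  "wnjoakgah" → 9 new (w, n, j, o, a, k, g, a, h)
  "vcacnn" → 6 new (v, c, a, c, n, n)
  "vq" → prefix "v" already present; 1 new (q)
  "vqxfwfsgbs" → prefix "vq" already present; 8 new (x, f, w, f, s, g, b, s)
  "vqxfwftd" → prefix "vqxfwf" already present; 2 new (t, d)
  "vvua" → prefix "v" already present; 3 new (v, u, a)
  "vnydbtgcr" → prefix "v" already present; 8 new (n, y, d, b, t, g, c, r)
  "wnjoadfkkcx" → prefix "wnjoa" already present; 6 new (d, f, k, k, c, x)
  "wnjoau" → prefix "wnjoa" already present; 1 new (u)
  "wnjoadfkkc" → prefix "wnjoadfkkc" already present; 0 new (none)
  "vdxjhimsb" → prefix "v" already present; 8 new (d, x, j, h, i, m, s, b)
  "vdxjhimsbb" → prefix "vdxjhimsb" already present; 1 new (b)
  "vdxjhimq" → prefix "vdxjhim" already present; 1 new (q)
Total nodes = 9 + 6 + 1 + 8 + 2 + 3 + 8 + 6 + 1 + 0 + 8 + 1 + 1 = 54

54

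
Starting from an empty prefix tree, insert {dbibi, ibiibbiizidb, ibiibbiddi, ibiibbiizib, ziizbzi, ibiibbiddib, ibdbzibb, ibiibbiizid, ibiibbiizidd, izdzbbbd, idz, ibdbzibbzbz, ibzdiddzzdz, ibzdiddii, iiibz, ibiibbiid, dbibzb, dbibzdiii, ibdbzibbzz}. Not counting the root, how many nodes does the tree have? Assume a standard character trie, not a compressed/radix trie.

71

Count nodes per top-level branch (shared prefixes stored once):
  'd'-branch (dbibi, dbibzb, dbibzdiii): 11 nodes
  'i'-branch (ibdbzibb, ibdbzibbzbz, ibdbzibbzz, ibiibbiddi, ibiibbiddib, ibiibbiid, ibiibbiizib, ibiibbiizid, ibiibbiizidb, ibiibbiizidd, ibzdiddii, ibzdiddzzdz, idz, iiibz, izdzbbbd): 53 nodes
  'z'-branch (ziizbzi): 7 nodes
Sum: 71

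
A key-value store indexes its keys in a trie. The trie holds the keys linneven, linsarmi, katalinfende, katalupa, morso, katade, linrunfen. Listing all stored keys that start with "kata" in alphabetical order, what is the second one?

DFS of the "kata" subtree visits, in order: "katade", "katalinfende", "katalupa"
The 2nd is katalinfende.

katalinfende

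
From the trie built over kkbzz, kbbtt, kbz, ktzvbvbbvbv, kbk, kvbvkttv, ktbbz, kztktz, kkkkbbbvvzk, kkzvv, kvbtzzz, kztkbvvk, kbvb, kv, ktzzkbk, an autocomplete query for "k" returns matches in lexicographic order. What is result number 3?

DFS of the "k" subtree visits, in order: "kbbtt", "kbk", "kbvb", "kbz", "kkbzz", "kkkkbbbvvzk", "kkzvv", "ktbbz", "ktzvbvbbvbv", "ktzzkbk", "kv", "kvbtzzz", "kvbvkttv", "kztkbvvk", "kztktz"
The 3rd is kbvb.

kbvb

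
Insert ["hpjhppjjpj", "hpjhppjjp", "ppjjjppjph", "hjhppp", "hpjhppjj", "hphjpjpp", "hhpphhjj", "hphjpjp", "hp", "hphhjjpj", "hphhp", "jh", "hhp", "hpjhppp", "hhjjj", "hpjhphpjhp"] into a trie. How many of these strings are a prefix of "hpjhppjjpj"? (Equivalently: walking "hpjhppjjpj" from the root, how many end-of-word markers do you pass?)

Check each prefix of "hpjhppjjpj" against the stored set — each match is an end-marker on the path.
Prefixes of the query that are stored words: "hp", "hpjhppjj", "hpjhppjjp", "hpjhppjjpj"
Count: 4

4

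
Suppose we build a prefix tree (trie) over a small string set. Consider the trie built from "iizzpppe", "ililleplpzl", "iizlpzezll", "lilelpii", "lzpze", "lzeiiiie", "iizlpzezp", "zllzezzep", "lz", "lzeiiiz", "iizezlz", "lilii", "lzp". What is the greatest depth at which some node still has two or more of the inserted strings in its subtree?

8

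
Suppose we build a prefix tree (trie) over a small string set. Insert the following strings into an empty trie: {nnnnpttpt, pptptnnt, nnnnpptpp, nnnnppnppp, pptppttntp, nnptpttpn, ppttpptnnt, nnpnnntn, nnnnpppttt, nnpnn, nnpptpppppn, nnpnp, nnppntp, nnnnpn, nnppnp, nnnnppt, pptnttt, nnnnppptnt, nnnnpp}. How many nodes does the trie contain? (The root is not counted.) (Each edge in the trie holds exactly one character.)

For each word, the new-node count is its length minus the longest prefix already in the trie:
  "nnnnpttpt" → 9 new (n, n, n, n, p, t, t, p, t)
  "pptptnnt" → 8 new (p, p, t, p, t, n, n, t)
  "nnnnpptpp" → prefix "nnnnp" already present; 4 new (p, t, p, p)
  "nnnnppnppp" → prefix "nnnnpp" already present; 4 new (n, p, p, p)
  "pptppttntp" → prefix "pptp" already present; 6 new (p, t, t, n, t, p)
  "nnptpttpn" → prefix "nn" already present; 7 new (p, t, p, t, t, p, n)
  "ppttpptnnt" → prefix "ppt" already present; 7 new (t, p, p, t, n, n, t)
  "nnpnnntn" → prefix "nnp" already present; 5 new (n, n, n, t, n)
  "nnnnpppttt" → prefix "nnnnpp" already present; 4 new (p, t, t, t)
  "nnpnn" → prefix "nnpnn" already present; 0 new (none)
  "nnpptpppppn" → prefix "nnp" already present; 8 new (p, t, p, p, p, p, p, n)
  "nnpnp" → prefix "nnpn" already present; 1 new (p)
  "nnppntp" → prefix "nnpp" already present; 3 new (n, t, p)
  "nnnnpn" → prefix "nnnnp" already present; 1 new (n)
  "nnppnp" → prefix "nnppn" already present; 1 new (p)
  "nnnnppt" → prefix "nnnnppt" already present; 0 new (none)
  "pptnttt" → prefix "ppt" already present; 4 new (n, t, t, t)
  "nnnnppptnt" → prefix "nnnnpppt" already present; 2 new (n, t)
  "nnnnpp" → prefix "nnnnpp" already present; 0 new (none)
Total nodes = 9 + 8 + 4 + 4 + 6 + 7 + 7 + 5 + 4 + 0 + 8 + 1 + 3 + 1 + 1 + 0 + 4 + 2 + 0 = 74

74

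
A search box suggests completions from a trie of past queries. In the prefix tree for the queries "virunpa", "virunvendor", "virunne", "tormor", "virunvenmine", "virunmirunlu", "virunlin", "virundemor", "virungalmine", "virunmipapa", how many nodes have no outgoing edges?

10

A leaf is a node with no children — equivalently, the end of a word that is not a proper prefix of any other stored word.
Those words: "tormor", "virundemor", "virungalmine", "virunlin", "virunmipapa", "virunmirunlu", "virunne", "virunpa", "virunvendor", "virunvenmine"
Leaf count: 10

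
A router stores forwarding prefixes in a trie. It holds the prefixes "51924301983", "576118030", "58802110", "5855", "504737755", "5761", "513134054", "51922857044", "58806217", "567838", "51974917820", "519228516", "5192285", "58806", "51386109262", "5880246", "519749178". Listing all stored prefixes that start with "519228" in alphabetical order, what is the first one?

DFS of the "519228" subtree visits, in order: "5192285", "519228516", "51922857044"
The 1st is 5192285.

5192285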